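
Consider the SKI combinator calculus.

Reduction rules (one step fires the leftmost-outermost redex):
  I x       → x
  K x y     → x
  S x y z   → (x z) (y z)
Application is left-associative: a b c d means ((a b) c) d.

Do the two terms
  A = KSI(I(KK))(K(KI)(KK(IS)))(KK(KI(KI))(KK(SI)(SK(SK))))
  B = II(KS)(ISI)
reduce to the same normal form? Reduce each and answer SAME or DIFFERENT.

Term A:
  start: KSI(I(KK))(K(KI)(KK(IS)))(KK(KI(KI))(KK(SI)(SK(SK))))
  [1] S(I(KK))(K(KI)(KK(IS)))(KK(KI(KI))(KK(SI)(SK(SK))))
  [2] I(KK)(KK(KI(KI))(KK(SI)(SK(SK))))(K(KI)(KK(IS))(KK(KI(KI))(KK(SI)(SK(SK)))))
  [3] KK(KK(KI(KI))(KK(SI)(SK(SK))))(K(KI)(KK(IS))(KK(KI(KI))(KK(SI)(SK(SK)))))
  [4] K(K(KI)(KK(IS))(KK(KI(KI))(KK(SI)(SK(SK)))))
  [5] K(KI(KK(KI(KI))(KK(SI)(SK(SK)))))
  [6] KI

Term B:
  start: II(KS)(ISI)
  [1] I(KS)(ISI)
  [2] KS(ISI)
  [3] S

Answer: DIFFERENT — A ⇓ KI, B ⇓ S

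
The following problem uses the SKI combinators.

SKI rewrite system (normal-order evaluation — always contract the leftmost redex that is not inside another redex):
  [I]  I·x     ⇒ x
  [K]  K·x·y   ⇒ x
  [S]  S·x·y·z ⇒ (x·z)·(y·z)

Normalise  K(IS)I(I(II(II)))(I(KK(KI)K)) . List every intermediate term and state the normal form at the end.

Answer: normal form = SI(KK)  (in 8 steps)

Derivation:
  start: K(IS)I(I(II(II)))(I(KK(KI)K))
  [1] IS(I(II(II)))(I(KK(KI)K))
  [2] S(I(II(II)))(I(KK(KI)K))
  [3] S(II(II))(I(KK(KI)K))
  [4] S(I(II))(I(KK(KI)K))
  [5] S(II)(I(KK(KI)K))
  [6] SI(I(KK(KI)K))
  [7] SI(KK(KI)K)
  [8] SI(KK)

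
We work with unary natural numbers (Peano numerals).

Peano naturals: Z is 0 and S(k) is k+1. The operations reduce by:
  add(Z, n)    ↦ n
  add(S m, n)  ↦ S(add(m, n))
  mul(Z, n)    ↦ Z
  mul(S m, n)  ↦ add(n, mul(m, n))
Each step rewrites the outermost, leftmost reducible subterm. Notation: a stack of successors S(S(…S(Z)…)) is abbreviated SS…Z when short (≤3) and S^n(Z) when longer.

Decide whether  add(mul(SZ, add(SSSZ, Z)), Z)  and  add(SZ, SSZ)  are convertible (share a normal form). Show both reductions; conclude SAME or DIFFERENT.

Term A:
  start: add(mul(SZ, add(SSSZ, Z)), Z)
  [1] add(add(add(SSSZ, Z), mul(Z, add(SSSZ, Z))), Z)
  [2] add(add(S(add(SSZ, Z)), mul(Z, add(SSSZ, Z))), Z)
  [3] add(S(add(add(SSZ, Z), mul(Z, add(SSSZ, Z)))), Z)
  [4] S(add(add(add(SSZ, Z), mul(Z, add(SSSZ, Z))), Z))
  [5] S(add(add(S(add(SZ, Z)), mul(Z, add(SSSZ, Z))), Z))
  [6] S(add(S(add(add(SZ, Z), mul(Z, add(SSSZ, Z)))), Z))
  [7] S(S(add(add(add(SZ, Z), mul(Z, add(SSSZ, Z))), Z)))
  [8] S(S(add(add(S(add(Z, Z)), mul(Z, add(SSSZ, Z))), Z)))
  [9] S(S(add(S(add(add(Z, Z), mul(Z, add(SSSZ, Z)))), Z)))
  [10] S(S(S(add(add(add(Z, Z), mul(Z, add(SSSZ, Z))), Z))))
  [11] S(S(S(add(add(Z, mul(Z, add(SSSZ, Z))), Z))))
  [12] S(S(S(add(mul(Z, add(SSSZ, Z)), Z))))
  [13] S(S(S(add(Z, Z))))
  [14] SSSZ

Term B:
  start: add(SZ, SSZ)
  [1] S(add(Z, SSZ))
  [2] SSSZ

Answer: SAME — A ⇓ SSSZ, B ⇓ SSSZ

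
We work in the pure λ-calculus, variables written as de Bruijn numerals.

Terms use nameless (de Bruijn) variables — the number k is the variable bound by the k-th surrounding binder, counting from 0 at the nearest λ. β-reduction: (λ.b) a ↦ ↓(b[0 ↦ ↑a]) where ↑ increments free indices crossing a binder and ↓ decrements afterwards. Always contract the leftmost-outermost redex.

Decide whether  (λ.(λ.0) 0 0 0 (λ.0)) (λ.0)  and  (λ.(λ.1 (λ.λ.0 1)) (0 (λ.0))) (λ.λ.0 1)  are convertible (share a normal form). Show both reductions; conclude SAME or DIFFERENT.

Answer: DIFFERENT — A ⇓ λ.0, B ⇓ λ.0 (λ.λ.0 1)

Derivation:
Term A:
  start: (λ.(λ.0) 0 0 0 (λ.0)) (λ.0)
  step 1: (λ.0) (λ.0) (λ.0) (λ.0) (λ.0)
  step 2: (λ.0) (λ.0) (λ.0) (λ.0)
  step 3: (λ.0) (λ.0) (λ.0)
  step 4: (λ.0) (λ.0)
  step 5: λ.0

Term B:
  start: (λ.(λ.1 (λ.λ.0 1)) (0 (λ.0))) (λ.λ.0 1)
  step 1: (λ.(λ.λ.0 1) (λ.λ.0 1)) ((λ.λ.0 1) (λ.0))
  step 2: (λ.λ.0 1) (λ.λ.0 1)
  step 3: λ.0 (λ.λ.0 1)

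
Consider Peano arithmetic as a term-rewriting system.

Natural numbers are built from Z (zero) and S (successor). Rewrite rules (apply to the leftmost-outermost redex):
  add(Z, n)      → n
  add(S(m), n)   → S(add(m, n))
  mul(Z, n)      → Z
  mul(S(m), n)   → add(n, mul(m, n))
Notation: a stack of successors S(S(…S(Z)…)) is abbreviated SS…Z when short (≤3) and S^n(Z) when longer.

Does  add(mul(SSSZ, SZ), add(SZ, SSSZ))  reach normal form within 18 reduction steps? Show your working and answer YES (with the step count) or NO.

  start: add(mul(SSSZ, SZ), add(SZ, SSSZ))
  →1  add(add(SZ, mul(SSZ, SZ)), add(SZ, SSSZ))
  →2  add(S(add(Z, mul(SSZ, SZ))), add(SZ, SSSZ))
  →3  S(add(add(Z, mul(SSZ, SZ)), add(SZ, SSSZ)))
  →4  S(add(mul(SSZ, SZ), add(SZ, SSSZ)))
  →5  S(add(add(SZ, mul(SZ, SZ)), add(SZ, SSSZ)))
  →6  S(add(S(add(Z, mul(SZ, SZ))), add(SZ, SSSZ)))
  →7  S(S(add(add(Z, mul(SZ, SZ)), add(SZ, SSSZ))))
  →8  S(S(add(mul(SZ, SZ), add(SZ, SSSZ))))
  →9  S(S(add(add(SZ, mul(Z, SZ)), add(SZ, SSSZ))))
  →10  S(S(add(S(add(Z, mul(Z, SZ))), add(SZ, SSSZ))))
  →11  S(S(S(add(add(Z, mul(Z, SZ)), add(SZ, SSSZ)))))
  →12  S(S(S(add(mul(Z, SZ), add(SZ, SSSZ)))))
  →13  S(S(S(add(Z, add(SZ, SSSZ)))))
  →14  S(S(S(add(SZ, SSSZ))))
  →15  S(S(S(S(add(Z, SSSZ)))))
  →16  S^7(Z)

Answer: YES — reaches normal form S^7(Z) in 16 ≤ 18 steps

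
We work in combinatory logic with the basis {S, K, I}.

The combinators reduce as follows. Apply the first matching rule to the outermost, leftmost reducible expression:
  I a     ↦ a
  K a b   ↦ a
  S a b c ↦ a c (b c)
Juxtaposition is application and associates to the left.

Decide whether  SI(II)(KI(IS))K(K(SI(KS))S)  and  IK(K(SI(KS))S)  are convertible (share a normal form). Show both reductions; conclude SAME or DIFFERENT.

Term A:
  start: SI(II)(KI(IS))K(K(SI(KS))S)
  step 1: I(KI(IS))(II(KI(IS)))K(K(SI(KS))S)
  step 2: KI(IS)(II(KI(IS)))K(K(SI(KS))S)
  step 3: I(II(KI(IS)))K(K(SI(KS))S)
  step 4: II(KI(IS))K(K(SI(KS))S)
  step 5: I(KI(IS))K(K(SI(KS))S)
  step 6: KI(IS)K(K(SI(KS))S)
  step 7: IK(K(SI(KS))S)
  step 8: K(K(SI(KS))S)
  step 9: K(SI(KS))

Term B:
  start: IK(K(SI(KS))S)
  step 1: K(K(SI(KS))S)
  step 2: K(SI(KS))

Answer: SAME — A ⇓ K(SI(KS)), B ⇓ K(SI(KS))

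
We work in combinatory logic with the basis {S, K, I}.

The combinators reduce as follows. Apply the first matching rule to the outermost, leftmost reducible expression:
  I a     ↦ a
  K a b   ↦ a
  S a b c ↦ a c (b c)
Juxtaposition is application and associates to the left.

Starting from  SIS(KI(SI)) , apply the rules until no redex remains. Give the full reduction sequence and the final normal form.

Answer: normal form = SI  (in 5 steps)

Working:
  start: SIS(KI(SI))
  step 1: I(KI(SI))(S(KI(SI)))
  step 2: KI(SI)(S(KI(SI)))
  step 3: I(S(KI(SI)))
  step 4: S(KI(SI))
  step 5: SI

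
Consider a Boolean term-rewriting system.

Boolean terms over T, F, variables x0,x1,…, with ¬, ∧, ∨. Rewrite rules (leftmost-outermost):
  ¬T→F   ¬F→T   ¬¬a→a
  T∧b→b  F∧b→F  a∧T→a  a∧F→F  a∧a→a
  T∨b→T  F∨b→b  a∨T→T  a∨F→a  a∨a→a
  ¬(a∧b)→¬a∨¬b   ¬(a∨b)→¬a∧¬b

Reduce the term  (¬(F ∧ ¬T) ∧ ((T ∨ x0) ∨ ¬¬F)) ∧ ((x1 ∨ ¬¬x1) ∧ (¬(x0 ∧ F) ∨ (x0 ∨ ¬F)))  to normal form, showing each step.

  start: (¬(F ∧ ¬T) ∧ ((T ∨ x0) ∨ ¬¬F)) ∧ ((x1 ∨ ¬¬x1) ∧ (¬(x0 ∧ F) ∨ (x0 ∨ ¬F)))
  [1] ((¬F ∨ ¬¬T) ∧ ((T ∨ x0) ∨ ¬¬F)) ∧ ((x1 ∨ ¬¬x1) ∧ (¬(x0 ∧ F) ∨ (x0 ∨ ¬F)))
  [2] ((T ∨ ¬¬T) ∧ ((T ∨ x0) ∨ ¬¬F)) ∧ ((x1 ∨ ¬¬x1) ∧ (¬(x0 ∧ F) ∨ (x0 ∨ ¬F)))
  [3] (T ∧ ((T ∨ x0) ∨ ¬¬F)) ∧ ((x1 ∨ ¬¬x1) ∧ (¬(x0 ∧ F) ∨ (x0 ∨ ¬F)))
  [4] ((T ∨ x0) ∨ ¬¬F) ∧ ((x1 ∨ ¬¬x1) ∧ (¬(x0 ∧ F) ∨ (x0 ∨ ¬F)))
  [5] (T ∨ ¬¬F) ∧ ((x1 ∨ ¬¬x1) ∧ (¬(x0 ∧ F) ∨ (x0 ∨ ¬F)))
  [6] T ∧ ((x1 ∨ ¬¬x1) ∧ (¬(x0 ∧ F) ∨ (x0 ∨ ¬F)))
  [7] (x1 ∨ ¬¬x1) ∧ (¬(x0 ∧ F) ∨ (x0 ∨ ¬F))
  [8] (x1 ∨ x1) ∧ (¬(x0 ∧ F) ∨ (x0 ∨ ¬F))
  [9] x1 ∧ (¬(x0 ∧ F) ∨ (x0 ∨ ¬F))
  [10] x1 ∧ ((¬x0 ∨ ¬F) ∨ (x0 ∨ ¬F))
  [11] x1 ∧ ((¬x0 ∨ T) ∨ (x0 ∨ ¬F))
  [12] x1 ∧ (T ∨ (x0 ∨ ¬F))
  [13] x1 ∧ T
  [14] x1

Answer: normal form = x1  (in 14 steps)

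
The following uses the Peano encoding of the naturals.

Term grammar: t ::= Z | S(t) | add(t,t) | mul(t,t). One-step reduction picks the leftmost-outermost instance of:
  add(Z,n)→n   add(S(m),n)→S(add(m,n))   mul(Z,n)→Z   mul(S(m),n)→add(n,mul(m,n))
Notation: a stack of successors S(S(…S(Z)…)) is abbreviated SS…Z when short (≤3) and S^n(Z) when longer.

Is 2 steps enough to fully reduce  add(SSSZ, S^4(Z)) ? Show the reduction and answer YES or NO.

  start: add(SSSZ, S^4(Z))
  →1  S(add(SSZ, S^4(Z)))
  →2  S(S(add(SZ, S^4(Z))))

Answer: NO — after 2 steps the term is S(S(add(SZ, S^4(Z)))), not yet normal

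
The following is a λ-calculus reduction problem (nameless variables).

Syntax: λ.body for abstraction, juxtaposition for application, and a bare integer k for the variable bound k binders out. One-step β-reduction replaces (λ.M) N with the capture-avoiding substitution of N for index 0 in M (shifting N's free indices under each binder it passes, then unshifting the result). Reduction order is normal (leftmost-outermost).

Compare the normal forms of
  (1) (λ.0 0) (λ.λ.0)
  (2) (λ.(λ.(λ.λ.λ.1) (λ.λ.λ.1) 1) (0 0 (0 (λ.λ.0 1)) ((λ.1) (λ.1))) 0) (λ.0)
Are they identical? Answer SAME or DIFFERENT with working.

Term A:
  start: (λ.0 0) (λ.λ.0)
  step 1: (λ.λ.0) (λ.λ.0)
  step 2: λ.0

Term B:
  start: (λ.(λ.(λ.λ.λ.1) (λ.λ.λ.1) 1) (0 0 (0 (λ.λ.0 1)) ((λ.1) (λ.1))) 0) (λ.0)
  step 1: (λ.(λ.λ.λ.1) (λ.λ.λ.1) (λ.0)) ((λ.0) (λ.0) ((λ.0) (λ.λ.0 1)) ((λ.λ.0) (λ.λ.0))) (λ.0)
  step 2: (λ.λ.λ.1) (λ.λ.λ.1) (λ.0) (λ.0)
  step 3: (λ.λ.1) (λ.0) (λ.0)
  step 4: (λ.λ.0) (λ.0)
  step 5: λ.0

Answer: SAME — A ⇓ λ.0, B ⇓ λ.0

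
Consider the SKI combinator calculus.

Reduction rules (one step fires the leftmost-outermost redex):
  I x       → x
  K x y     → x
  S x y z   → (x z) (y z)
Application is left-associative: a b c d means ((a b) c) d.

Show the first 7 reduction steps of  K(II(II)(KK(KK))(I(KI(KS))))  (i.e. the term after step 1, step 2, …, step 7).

  start: K(II(II)(KK(KK))(I(KI(KS))))
  →1  K(I(II)(KK(KK))(I(KI(KS))))
  →2  K(II(KK(KK))(I(KI(KS))))
  →3  K(I(KK(KK))(I(KI(KS))))
  →4  K(KK(KK)(I(KI(KS))))
  →5  K(K(I(KI(KS))))
  →6  K(K(KI(KS)))
  →7  K(KI)

Answer: after 7 steps: K(KI)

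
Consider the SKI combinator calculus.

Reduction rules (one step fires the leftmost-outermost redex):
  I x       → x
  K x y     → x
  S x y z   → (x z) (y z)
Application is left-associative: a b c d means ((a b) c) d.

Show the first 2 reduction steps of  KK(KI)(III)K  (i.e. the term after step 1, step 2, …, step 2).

  start: KK(KI)(III)K
  →1  K(III)K
  →2  III

Answer: after 2 steps: III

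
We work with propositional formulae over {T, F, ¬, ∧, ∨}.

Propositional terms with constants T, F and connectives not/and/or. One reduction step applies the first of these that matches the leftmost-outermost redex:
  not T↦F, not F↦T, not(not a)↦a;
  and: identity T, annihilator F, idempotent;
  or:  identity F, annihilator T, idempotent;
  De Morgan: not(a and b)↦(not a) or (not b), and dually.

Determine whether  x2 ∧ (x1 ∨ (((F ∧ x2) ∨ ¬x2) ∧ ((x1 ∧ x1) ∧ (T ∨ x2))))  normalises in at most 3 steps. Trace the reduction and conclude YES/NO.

  start: x2 ∧ (x1 ∨ (((F ∧ x2) ∨ ¬x2) ∧ ((x1 ∧ x1) ∧ (T ∨ x2))))
  →1  x2 ∧ (x1 ∨ ((F ∨ ¬x2) ∧ ((x1 ∧ x1) ∧ (T ∨ x2))))
  →2  x2 ∧ (x1 ∨ (¬x2 ∧ ((x1 ∧ x1) ∧ (T ∨ x2))))
  →3  x2 ∧ (x1 ∨ (¬x2 ∧ (x1 ∧ (T ∨ x2))))

Answer: NO — after 3 steps the term is x2 ∧ (x1 ∨ (¬x2 ∧ (x1 ∧ (T ∨ x2)))), not yet normal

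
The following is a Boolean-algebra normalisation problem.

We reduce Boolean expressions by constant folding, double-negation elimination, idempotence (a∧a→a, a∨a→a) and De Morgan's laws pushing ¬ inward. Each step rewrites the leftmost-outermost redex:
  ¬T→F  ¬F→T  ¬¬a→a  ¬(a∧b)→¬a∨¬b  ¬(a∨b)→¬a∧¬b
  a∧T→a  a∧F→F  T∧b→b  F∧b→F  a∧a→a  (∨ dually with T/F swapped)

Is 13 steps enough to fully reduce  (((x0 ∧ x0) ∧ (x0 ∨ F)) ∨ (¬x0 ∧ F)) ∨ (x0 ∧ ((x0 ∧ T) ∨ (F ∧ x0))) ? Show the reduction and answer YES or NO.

Answer: YES — reaches normal form x0 in 10 ≤ 13 steps

Reduction:
  start: (((x0 ∧ x0) ∧ (x0 ∨ F)) ∨ (¬x0 ∧ F)) ∨ (x0 ∧ ((x0 ∧ T) ∨ (F ∧ x0)))
  step 1: ((x0 ∧ (x0 ∨ F)) ∨ (¬x0 ∧ F)) ∨ (x0 ∧ ((x0 ∧ T) ∨ (F ∧ x0)))
  step 2: ((x0 ∧ x0) ∨ (¬x0 ∧ F)) ∨ (x0 ∧ ((x0 ∧ T) ∨ (F ∧ x0)))
  step 3: (x0 ∨ (¬x0 ∧ F)) ∨ (x0 ∧ ((x0 ∧ T) ∨ (F ∧ x0)))
  step 4: (x0 ∨ F) ∨ (x0 ∧ ((x0 ∧ T) ∨ (F ∧ x0)))
  step 5: x0 ∨ (x0 ∧ ((x0 ∧ T) ∨ (F ∧ x0)))
  step 6: x0 ∨ (x0 ∧ (x0 ∨ (F ∧ x0)))
  step 7: x0 ∨ (x0 ∧ (x0 ∨ F))
  step 8: x0 ∨ (x0 ∧ x0)
  step 9: x0 ∨ x0
  step 10: x0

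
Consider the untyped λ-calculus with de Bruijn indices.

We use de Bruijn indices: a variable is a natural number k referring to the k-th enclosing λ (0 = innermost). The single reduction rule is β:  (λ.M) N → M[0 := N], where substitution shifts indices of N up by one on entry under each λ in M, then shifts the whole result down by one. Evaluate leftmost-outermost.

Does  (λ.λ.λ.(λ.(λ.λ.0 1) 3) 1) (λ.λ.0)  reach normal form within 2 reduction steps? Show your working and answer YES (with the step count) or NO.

  start: (λ.λ.λ.(λ.(λ.λ.0 1) 3) 1) (λ.λ.0)
  →1  λ.λ.(λ.(λ.λ.0 1) (λ.λ.0)) 1
  →2  λ.λ.(λ.λ.0 1) (λ.λ.0)

Answer: NO — after 2 steps the term is λ.λ.(λ.λ.0 1) (λ.λ.0), not yet normal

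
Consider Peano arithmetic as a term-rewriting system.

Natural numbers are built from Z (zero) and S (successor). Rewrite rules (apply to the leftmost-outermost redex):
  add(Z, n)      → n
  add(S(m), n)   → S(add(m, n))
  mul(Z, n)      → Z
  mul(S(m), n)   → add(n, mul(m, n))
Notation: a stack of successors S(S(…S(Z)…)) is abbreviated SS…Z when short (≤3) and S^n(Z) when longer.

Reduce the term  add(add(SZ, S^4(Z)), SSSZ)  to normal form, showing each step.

  start: add(add(SZ, S^4(Z)), SSSZ)
  →1  add(S(add(Z, S^4(Z))), SSSZ)
  →2  S(add(add(Z, S^4(Z)), SSSZ))
  →3  S(add(S^4(Z), SSSZ))
  →4  S(S(add(SSSZ, SSSZ)))
  →5  S(S(S(add(SSZ, SSSZ))))
  →6  S(S(S(S(add(SZ, SSSZ)))))
  →7  S(S(S(S(S(add(Z, SSSZ))))))
  →8  S^8(Z)

Answer: normal form = S^8(Z)  (in 8 steps)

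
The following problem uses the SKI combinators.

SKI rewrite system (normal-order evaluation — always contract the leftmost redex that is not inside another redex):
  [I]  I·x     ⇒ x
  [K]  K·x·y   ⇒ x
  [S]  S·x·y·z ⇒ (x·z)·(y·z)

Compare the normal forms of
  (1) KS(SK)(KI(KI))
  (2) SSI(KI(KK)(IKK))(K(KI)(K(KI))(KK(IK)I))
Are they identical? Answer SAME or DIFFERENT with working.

Term A:
  start: KS(SK)(KI(KI))
  step 1: S(KI(KI))
  step 2: SI

Term B:
  start: SSI(KI(KK)(IKK))(K(KI)(K(KI))(KK(IK)I))
  step 1: S(KI(KK)(IKK))(I(KI(KK)(IKK)))(K(KI)(K(KI))(KK(IK)I))
  step 2: KI(KK)(IKK)(K(KI)(K(KI))(KK(IK)I))(I(KI(KK)(IKK))(K(KI)(K(KI))(KK(IK)I)))
  step 3: I(IKK)(K(KI)(K(KI))(KK(IK)I))(I(KI(KK)(IKK))(K(KI)(K(KI))(KK(IK)I)))
  step 4: IKK(K(KI)(K(KI))(KK(IK)I))(I(KI(KK)(IKK))(K(KI)(K(KI))(KK(IK)I)))
  step 5: KK(K(KI)(K(KI))(KK(IK)I))(I(KI(KK)(IKK))(K(KI)(K(KI))(KK(IK)I)))
  step 6: K(I(KI(KK)(IKK))(K(KI)(K(KI))(KK(IK)I)))
  step 7: K(KI(KK)(IKK)(K(KI)(K(KI))(KK(IK)I)))
  step 8: K(I(IKK)(K(KI)(K(KI))(KK(IK)I)))
  step 9: K(IKK(K(KI)(K(KI))(KK(IK)I)))
  step 10: K(KK(K(KI)(K(KI))(KK(IK)I)))
  step 11: KK

Answer: DIFFERENT — A ⇓ SI, B ⇓ KK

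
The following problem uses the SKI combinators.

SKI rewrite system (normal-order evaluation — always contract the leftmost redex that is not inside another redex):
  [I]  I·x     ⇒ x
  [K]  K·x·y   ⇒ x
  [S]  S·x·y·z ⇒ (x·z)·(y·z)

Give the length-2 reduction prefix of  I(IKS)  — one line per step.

  start: I(IKS)
  →1  IKS
  →2  KS

Answer: after 2 steps: KS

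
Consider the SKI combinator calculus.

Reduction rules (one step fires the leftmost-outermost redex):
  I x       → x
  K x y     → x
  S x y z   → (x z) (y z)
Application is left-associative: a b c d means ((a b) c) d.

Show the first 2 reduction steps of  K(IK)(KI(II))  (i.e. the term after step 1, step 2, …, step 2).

Answer: after 2 steps: K

Reduction:
  start: K(IK)(KI(II))
  step 1: IK
  step 2: K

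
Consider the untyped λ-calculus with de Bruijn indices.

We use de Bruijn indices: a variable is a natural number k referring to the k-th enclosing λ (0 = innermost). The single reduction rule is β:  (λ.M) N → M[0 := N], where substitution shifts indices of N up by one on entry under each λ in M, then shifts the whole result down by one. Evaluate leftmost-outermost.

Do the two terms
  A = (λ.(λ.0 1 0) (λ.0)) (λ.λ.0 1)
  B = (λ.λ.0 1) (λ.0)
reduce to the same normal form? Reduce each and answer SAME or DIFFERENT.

Answer: SAME — A ⇓ λ.0 (λ.0), B ⇓ λ.0 (λ.0)

Derivation:
Term A:
  start: (λ.(λ.0 1 0) (λ.0)) (λ.λ.0 1)
  step 1: (λ.0 (λ.λ.0 1) 0) (λ.0)
  step 2: (λ.0) (λ.λ.0 1) (λ.0)
  step 3: (λ.λ.0 1) (λ.0)
  step 4: λ.0 (λ.0)

Term B:
  start: (λ.λ.0 1) (λ.0)
  step 1: λ.0 (λ.0)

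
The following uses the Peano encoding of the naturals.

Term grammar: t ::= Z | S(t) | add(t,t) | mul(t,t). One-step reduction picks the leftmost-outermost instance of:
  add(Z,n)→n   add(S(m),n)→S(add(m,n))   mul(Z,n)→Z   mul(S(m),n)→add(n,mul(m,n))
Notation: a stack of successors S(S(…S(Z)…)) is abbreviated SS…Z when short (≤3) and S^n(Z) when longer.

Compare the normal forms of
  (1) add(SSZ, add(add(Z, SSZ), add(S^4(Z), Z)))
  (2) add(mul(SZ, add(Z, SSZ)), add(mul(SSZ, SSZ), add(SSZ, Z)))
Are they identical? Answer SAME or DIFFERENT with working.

Answer: SAME — A ⇓ S^8(Z), B ⇓ S^8(Z)

Working:
Term A:
  start: add(SSZ, add(add(Z, SSZ), add(S^4(Z), Z)))
  →1  S(add(SZ, add(add(Z, SSZ), add(S^4(Z), Z))))
  →2  S(S(add(Z, add(add(Z, SSZ), add(S^4(Z), Z)))))
  →3  S(S(add(add(Z, SSZ), add(S^4(Z), Z))))
  →4  S(S(add(SSZ, add(S^4(Z), Z))))
  →5  S(S(S(add(SZ, add(S^4(Z), Z)))))
  →6  S(S(S(S(add(Z, add(S^4(Z), Z))))))
  →7  S(S(S(S(add(S^4(Z), Z)))))
  →8  S(S(S(S(S(add(SSSZ, Z))))))
  →9  S(S(S(S(S(S(add(SSZ, Z)))))))
  →10  S(S(S(S(S(S(S(add(SZ, Z))))))))
  →11  S(S(S(S(S(S(S(S(add(Z, Z)))))))))
  →12  S^8(Z)

Term B:
  start: add(mul(SZ, add(Z, SSZ)), add(mul(SSZ, SSZ), add(SSZ, Z)))
  →1  add(add(add(Z, SSZ), mul(Z, add(Z, SSZ))), add(mul(SSZ, SSZ), add(SSZ, Z)))
  →2  add(add(SSZ, mul(Z, add(Z, SSZ))), add(mul(SSZ, SSZ), add(SSZ, Z)))
  →3  add(S(add(SZ, mul(Z, add(Z, SSZ)))), add(mul(SSZ, SSZ), add(SSZ, Z)))
  →4  S(add(add(SZ, mul(Z, add(Z, SSZ))), add(mul(SSZ, SSZ), add(SSZ, Z))))
  →5  S(add(S(add(Z, mul(Z, add(Z, SSZ)))), add(mul(SSZ, SSZ), add(SSZ, Z))))
  →6  S(S(add(add(Z, mul(Z, add(Z, SSZ))), add(mul(SSZ, SSZ), add(SSZ, Z)))))
  →7  S(S(add(mul(Z, add(Z, SSZ)), add(mul(SSZ, SSZ), add(SSZ, Z)))))
  →8  S(S(add(Z, add(mul(SSZ, SSZ), add(SSZ, Z)))))
  →9  S(S(add(mul(SSZ, SSZ), add(SSZ, Z))))
  →10  S(S(add(add(SSZ, mul(SZ, SSZ)), add(SSZ, Z))))
  →11  S(S(add(S(add(SZ, mul(SZ, SSZ))), add(SSZ, Z))))
  →12  S(S(S(add(add(SZ, mul(SZ, SSZ)), add(SSZ, Z)))))
  →13  S(S(S(add(S(add(Z, mul(SZ, SSZ))), add(SSZ, Z)))))
  →14  S(S(S(S(add(add(Z, mul(SZ, SSZ)), add(SSZ, Z))))))
  →15  S(S(S(S(add(mul(SZ, SSZ), add(SSZ, Z))))))
  →16  S(S(S(S(add(add(SSZ, mul(Z, SSZ)), add(SSZ, Z))))))
  →17  S(S(S(S(add(S(add(SZ, mul(Z, SSZ))), add(SSZ, Z))))))
  →18  S(S(S(S(S(add(add(SZ, mul(Z, SSZ)), add(SSZ, Z)))))))
  →19  S(S(S(S(S(add(S(add(Z, mul(Z, SSZ))), add(SSZ, Z)))))))
  →20  S(S(S(S(S(S(add(add(Z, mul(Z, SSZ)), add(SSZ, Z))))))))
  →21  S(S(S(S(S(S(add(mul(Z, SSZ), add(SSZ, Z))))))))
  →22  S(S(S(S(S(S(add(Z, add(SSZ, Z))))))))
  →23  S(S(S(S(S(S(add(SSZ, Z)))))))
  →24  S(S(S(S(S(S(S(add(SZ, Z))))))))
  →25  S(S(S(S(S(S(S(S(add(Z, Z)))))))))
  →26  S^8(Z)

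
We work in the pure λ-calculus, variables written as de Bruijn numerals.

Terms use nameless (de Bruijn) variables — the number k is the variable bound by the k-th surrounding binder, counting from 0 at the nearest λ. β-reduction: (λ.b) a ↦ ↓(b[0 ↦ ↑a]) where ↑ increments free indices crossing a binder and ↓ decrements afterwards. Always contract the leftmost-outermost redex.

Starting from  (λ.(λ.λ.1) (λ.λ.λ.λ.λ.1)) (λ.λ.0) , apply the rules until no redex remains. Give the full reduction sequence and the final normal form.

  start: (λ.(λ.λ.1) (λ.λ.λ.λ.λ.1)) (λ.λ.0)
  step 1: (λ.λ.1) (λ.λ.λ.λ.λ.1)
  step 2: λ.λ.λ.λ.λ.λ.1

Answer: normal form = λ.λ.λ.λ.λ.λ.1  (in 2 steps)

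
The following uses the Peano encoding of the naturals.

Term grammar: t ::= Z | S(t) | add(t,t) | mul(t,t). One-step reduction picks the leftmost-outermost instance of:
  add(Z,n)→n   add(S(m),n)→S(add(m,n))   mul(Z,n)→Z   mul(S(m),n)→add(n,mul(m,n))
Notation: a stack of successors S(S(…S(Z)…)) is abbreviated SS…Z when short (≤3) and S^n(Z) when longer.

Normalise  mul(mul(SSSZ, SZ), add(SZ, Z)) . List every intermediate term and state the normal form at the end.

  start: mul(mul(SSSZ, SZ), add(SZ, Z))
  →1  mul(add(SZ, mul(SSZ, SZ)), add(SZ, Z))
  →2  mul(S(add(Z, mul(SSZ, SZ))), add(SZ, Z))
  →3  add(add(SZ, Z), mul(add(Z, mul(SSZ, SZ)), add(SZ, Z)))
  →4  add(S(add(Z, Z)), mul(add(Z, mul(SSZ, SZ)), add(SZ, Z)))
  →5  S(add(add(Z, Z), mul(add(Z, mul(SSZ, SZ)), add(SZ, Z))))
  →6  S(add(Z, mul(add(Z, mul(SSZ, SZ)), add(SZ, Z))))
  →7  S(mul(add(Z, mul(SSZ, SZ)), add(SZ, Z)))
  →8  S(mul(mul(SSZ, SZ), add(SZ, Z)))
  →9  S(mul(add(SZ, mul(SZ, SZ)), add(SZ, Z)))
  →10  S(mul(S(add(Z, mul(SZ, SZ))), add(SZ, Z)))
  →11  S(add(add(SZ, Z), mul(add(Z, mul(SZ, SZ)), add(SZ, Z))))
  →12  S(add(S(add(Z, Z)), mul(add(Z, mul(SZ, SZ)), add(SZ, Z))))
  →13  S(S(add(add(Z, Z), mul(add(Z, mul(SZ, SZ)), add(SZ, Z)))))
  →14  S(S(add(Z, mul(add(Z, mul(SZ, SZ)), add(SZ, Z)))))
  →15  S(S(mul(add(Z, mul(SZ, SZ)), add(SZ, Z))))
  →16  S(S(mul(mul(SZ, SZ), add(SZ, Z))))
  →17  S(S(mul(add(SZ, mul(Z, SZ)), add(SZ, Z))))
  →18  S(S(mul(S(add(Z, mul(Z, SZ))), add(SZ, Z))))
  →19  S(S(add(add(SZ, Z), mul(add(Z, mul(Z, SZ)), add(SZ, Z)))))
  →20  S(S(add(S(add(Z, Z)), mul(add(Z, mul(Z, SZ)), add(SZ, Z)))))
  →21  S(S(S(add(add(Z, Z), mul(add(Z, mul(Z, SZ)), add(SZ, Z))))))
  →22  S(S(S(add(Z, mul(add(Z, mul(Z, SZ)), add(SZ, Z))))))
  →23  S(S(S(mul(add(Z, mul(Z, SZ)), add(SZ, Z)))))
  →24  S(S(S(mul(mul(Z, SZ), add(SZ, Z)))))
  →25  S(S(S(mul(Z, add(SZ, Z)))))
  →26  SSSZ

Answer: normal form = SSSZ  (in 26 steps)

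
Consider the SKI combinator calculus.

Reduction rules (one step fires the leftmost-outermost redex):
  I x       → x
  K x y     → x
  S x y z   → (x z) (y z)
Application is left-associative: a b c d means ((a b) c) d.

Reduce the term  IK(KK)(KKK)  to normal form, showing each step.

  start: IK(KK)(KKK)
  →1  K(KK)(KKK)
  →2  KK

Answer: normal form = KK  (in 2 steps)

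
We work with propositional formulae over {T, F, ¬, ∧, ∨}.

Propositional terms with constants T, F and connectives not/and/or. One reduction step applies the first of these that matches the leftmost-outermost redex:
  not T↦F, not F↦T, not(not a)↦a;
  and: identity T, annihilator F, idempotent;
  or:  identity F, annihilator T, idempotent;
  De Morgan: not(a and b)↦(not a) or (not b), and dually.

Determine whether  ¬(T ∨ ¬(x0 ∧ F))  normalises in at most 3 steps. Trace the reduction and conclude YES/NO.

Answer: YES — reaches normal form F in 3 ≤ 3 steps

Working:
  start: ¬(T ∨ ¬(x0 ∧ F))
  [1] ¬T ∧ ¬¬(x0 ∧ F)
  [2] F ∧ ¬¬(x0 ∧ F)
  [3] F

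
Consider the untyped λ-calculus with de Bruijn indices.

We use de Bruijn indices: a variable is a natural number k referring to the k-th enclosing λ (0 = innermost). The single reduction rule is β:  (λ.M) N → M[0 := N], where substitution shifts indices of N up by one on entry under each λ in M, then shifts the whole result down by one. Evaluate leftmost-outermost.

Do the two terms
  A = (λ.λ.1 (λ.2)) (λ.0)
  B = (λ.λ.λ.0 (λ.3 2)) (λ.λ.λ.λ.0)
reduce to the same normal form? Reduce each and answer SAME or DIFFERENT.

Term A:
  start: (λ.λ.1 (λ.2)) (λ.0)
  step 1: λ.(λ.0) (λ.λ.0)
  step 2: λ.λ.λ.0

Term B:
  start: (λ.λ.λ.0 (λ.3 2)) (λ.λ.λ.λ.0)
  step 1: λ.λ.0 (λ.(λ.λ.λ.λ.0) 2)
  step 2: λ.λ.0 (λ.λ.λ.λ.0)

Answer: DIFFERENT — A ⇓ λ.λ.λ.0, B ⇓ λ.λ.0 (λ.λ.λ.λ.0)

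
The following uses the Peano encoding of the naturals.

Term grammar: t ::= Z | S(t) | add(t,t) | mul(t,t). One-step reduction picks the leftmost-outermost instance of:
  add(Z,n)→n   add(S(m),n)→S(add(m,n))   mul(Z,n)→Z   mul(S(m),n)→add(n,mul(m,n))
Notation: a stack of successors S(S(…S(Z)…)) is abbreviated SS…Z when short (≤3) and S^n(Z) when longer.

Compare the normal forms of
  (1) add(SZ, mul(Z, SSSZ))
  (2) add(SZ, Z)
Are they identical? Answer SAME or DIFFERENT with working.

Term A:
  start: add(SZ, mul(Z, SSSZ))
  →1  S(add(Z, mul(Z, SSSZ)))
  →2  S(mul(Z, SSSZ))
  →3  SZ

Term B:
  start: add(SZ, Z)
  →1  S(add(Z, Z))
  →2  SZ

Answer: SAME — A ⇓ SZ, B ⇓ SZ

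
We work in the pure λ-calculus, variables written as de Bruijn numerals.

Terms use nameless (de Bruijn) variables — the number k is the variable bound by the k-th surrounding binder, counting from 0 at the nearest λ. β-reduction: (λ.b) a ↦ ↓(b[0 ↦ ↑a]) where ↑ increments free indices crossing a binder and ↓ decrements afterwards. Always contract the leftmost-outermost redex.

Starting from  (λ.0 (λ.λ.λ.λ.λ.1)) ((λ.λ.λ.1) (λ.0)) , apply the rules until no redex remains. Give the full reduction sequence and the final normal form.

  start: (λ.0 (λ.λ.λ.λ.λ.1)) ((λ.λ.λ.1) (λ.0))
  [1] (λ.λ.λ.1) (λ.0) (λ.λ.λ.λ.λ.1)
  [2] (λ.λ.1) (λ.λ.λ.λ.λ.1)
  [3] λ.λ.λ.λ.λ.λ.1

Answer: normal form = λ.λ.λ.λ.λ.λ.1  (in 3 steps)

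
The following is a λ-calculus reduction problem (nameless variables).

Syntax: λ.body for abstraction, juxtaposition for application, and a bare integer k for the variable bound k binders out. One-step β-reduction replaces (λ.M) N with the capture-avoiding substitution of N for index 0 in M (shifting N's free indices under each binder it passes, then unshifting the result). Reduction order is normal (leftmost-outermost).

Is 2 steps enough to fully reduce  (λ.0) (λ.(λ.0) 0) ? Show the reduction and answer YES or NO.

Answer: YES — reaches normal form λ.0 in 2 ≤ 2 steps

Working:
  start: (λ.0) (λ.(λ.0) 0)
  [1] λ.(λ.0) 0
  [2] λ.0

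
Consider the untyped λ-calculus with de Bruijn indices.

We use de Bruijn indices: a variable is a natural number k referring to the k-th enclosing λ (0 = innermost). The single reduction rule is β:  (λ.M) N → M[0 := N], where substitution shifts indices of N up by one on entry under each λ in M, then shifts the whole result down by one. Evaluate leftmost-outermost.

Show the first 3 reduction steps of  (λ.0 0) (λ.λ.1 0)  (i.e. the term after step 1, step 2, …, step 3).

Answer: after 3 steps: λ.λ.1 0

Working:
  start: (λ.0 0) (λ.λ.1 0)
  [1] (λ.λ.1 0) (λ.λ.1 0)
  [2] λ.(λ.λ.1 0) 0
  [3] λ.λ.1 0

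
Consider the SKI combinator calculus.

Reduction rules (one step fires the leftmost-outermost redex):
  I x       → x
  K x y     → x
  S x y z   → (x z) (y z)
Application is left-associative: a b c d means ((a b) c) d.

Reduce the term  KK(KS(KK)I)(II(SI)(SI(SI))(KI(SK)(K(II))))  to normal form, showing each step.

  start: KK(KS(KK)I)(II(SI)(SI(SI))(KI(SK)(K(II))))
  [1] K(II(SI)(SI(SI))(KI(SK)(K(II))))
  [2] K(I(SI)(SI(SI))(KI(SK)(K(II))))
  [3] K(SI(SI(SI))(KI(SK)(K(II))))
  [4] K(I(KI(SK)(K(II)))(SI(SI)(KI(SK)(K(II)))))
  [5] K(KI(SK)(K(II))(SI(SI)(KI(SK)(K(II)))))
  [6] K(I(K(II))(SI(SI)(KI(SK)(K(II)))))
  [7] K(K(II)(SI(SI)(KI(SK)(K(II)))))
  [8] K(II)
  [9] KI

Answer: normal form = KI  (in 9 steps)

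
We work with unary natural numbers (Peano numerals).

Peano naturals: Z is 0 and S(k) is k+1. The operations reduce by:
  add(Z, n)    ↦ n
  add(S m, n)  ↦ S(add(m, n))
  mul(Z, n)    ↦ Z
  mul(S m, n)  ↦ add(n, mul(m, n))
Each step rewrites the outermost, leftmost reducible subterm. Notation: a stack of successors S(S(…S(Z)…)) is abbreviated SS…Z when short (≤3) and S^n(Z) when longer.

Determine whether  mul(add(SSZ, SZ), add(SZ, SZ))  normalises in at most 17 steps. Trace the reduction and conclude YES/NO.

  start: mul(add(SSZ, SZ), add(SZ, SZ))
  step 1: mul(S(add(SZ, SZ)), add(SZ, SZ))
  step 2: add(add(SZ, SZ), mul(add(SZ, SZ), add(SZ, SZ)))
  step 3: add(S(add(Z, SZ)), mul(add(SZ, SZ), add(SZ, SZ)))
  step 4: S(add(add(Z, SZ), mul(add(SZ, SZ), add(SZ, SZ))))
  step 5: S(add(SZ, mul(add(SZ, SZ), add(SZ, SZ))))
  step 6: S(S(add(Z, mul(add(SZ, SZ), add(SZ, SZ)))))
  step 7: S(S(mul(add(SZ, SZ), add(SZ, SZ))))
  step 8: S(S(mul(S(add(Z, SZ)), add(SZ, SZ))))
  step 9: S(S(add(add(SZ, SZ), mul(add(Z, SZ), add(SZ, SZ)))))
  step 10: S(S(add(S(add(Z, SZ)), mul(add(Z, SZ), add(SZ, SZ)))))
  step 11: S(S(S(add(add(Z, SZ), mul(add(Z, SZ), add(SZ, SZ))))))
  step 12: S(S(S(add(SZ, mul(add(Z, SZ), add(SZ, SZ))))))
  step 13: S(S(S(S(add(Z, mul(add(Z, SZ), add(SZ, SZ)))))))
  step 14: S(S(S(S(mul(add(Z, SZ), add(SZ, SZ))))))
  step 15: S(S(S(S(mul(SZ, add(SZ, SZ))))))
  step 16: S(S(S(S(add(add(SZ, SZ), mul(Z, add(SZ, SZ)))))))
  step 17: S(S(S(S(add(S(add(Z, SZ)), mul(Z, add(SZ, SZ)))))))

Answer: NO — after 17 steps the term is S(S(S(S(add(S(add(Z, SZ)), mul(Z, add(SZ, SZ))))))), not yet normal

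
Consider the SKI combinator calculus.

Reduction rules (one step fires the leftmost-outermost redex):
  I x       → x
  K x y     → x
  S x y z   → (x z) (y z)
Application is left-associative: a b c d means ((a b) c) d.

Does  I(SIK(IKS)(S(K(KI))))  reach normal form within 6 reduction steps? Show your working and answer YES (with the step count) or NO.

Answer: YES — reaches normal form S(S(K(KI))) in 5 ≤ 6 steps

Derivation:
  start: I(SIK(IKS)(S(K(KI))))
  [1] SIK(IKS)(S(K(KI)))
  [2] I(IKS)(K(IKS))(S(K(KI)))
  [3] IKS(K(IKS))(S(K(KI)))
  [4] KS(K(IKS))(S(K(KI)))
  [5] S(S(K(KI)))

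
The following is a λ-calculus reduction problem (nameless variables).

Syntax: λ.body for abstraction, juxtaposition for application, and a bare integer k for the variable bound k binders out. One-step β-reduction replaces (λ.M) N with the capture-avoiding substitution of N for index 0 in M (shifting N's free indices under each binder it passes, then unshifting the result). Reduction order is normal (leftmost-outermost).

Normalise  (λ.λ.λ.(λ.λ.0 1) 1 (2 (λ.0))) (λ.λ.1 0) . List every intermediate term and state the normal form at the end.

  start: (λ.λ.λ.(λ.λ.0 1) 1 (2 (λ.0))) (λ.λ.1 0)
  step 1: λ.λ.(λ.λ.0 1) 1 ((λ.λ.1 0) (λ.0))
  step 2: λ.λ.(λ.0 2) ((λ.λ.1 0) (λ.0))
  step 3: λ.λ.(λ.λ.1 0) (λ.0) 1
  step 4: λ.λ.(λ.(λ.0) 0) 1
  step 5: λ.λ.(λ.0) 1
  step 6: λ.λ.1

Answer: normal form = λ.λ.1  (in 6 steps)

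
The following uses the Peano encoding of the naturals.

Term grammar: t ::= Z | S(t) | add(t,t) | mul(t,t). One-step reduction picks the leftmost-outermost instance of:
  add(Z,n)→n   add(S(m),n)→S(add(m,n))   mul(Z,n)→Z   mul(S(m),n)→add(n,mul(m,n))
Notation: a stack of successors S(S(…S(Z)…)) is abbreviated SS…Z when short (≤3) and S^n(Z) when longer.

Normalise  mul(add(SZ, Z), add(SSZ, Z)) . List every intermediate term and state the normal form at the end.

Answer: normal form = SSZ  (in 10 steps)

Derivation:
  start: mul(add(SZ, Z), add(SSZ, Z))
  [1] mul(S(add(Z, Z)), add(SSZ, Z))
  [2] add(add(SSZ, Z), mul(add(Z, Z), add(SSZ, Z)))
  [3] add(S(add(SZ, Z)), mul(add(Z, Z), add(SSZ, Z)))
  [4] S(add(add(SZ, Z), mul(add(Z, Z), add(SSZ, Z))))
  [5] S(add(S(add(Z, Z)), mul(add(Z, Z), add(SSZ, Z))))
  [6] S(S(add(add(Z, Z), mul(add(Z, Z), add(SSZ, Z)))))
  [7] S(S(add(Z, mul(add(Z, Z), add(SSZ, Z)))))
  [8] S(S(mul(add(Z, Z), add(SSZ, Z))))
  [9] S(S(mul(Z, add(SSZ, Z))))
  [10] SSZ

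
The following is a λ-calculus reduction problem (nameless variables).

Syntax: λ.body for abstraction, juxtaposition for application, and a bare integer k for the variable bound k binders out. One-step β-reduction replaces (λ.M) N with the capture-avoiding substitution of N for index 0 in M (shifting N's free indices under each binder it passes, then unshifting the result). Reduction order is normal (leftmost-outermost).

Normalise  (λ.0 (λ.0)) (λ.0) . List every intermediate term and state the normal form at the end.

  start: (λ.0 (λ.0)) (λ.0)
  [1] (λ.0) (λ.0)
  [2] λ.0

Answer: normal form = λ.0  (in 2 steps)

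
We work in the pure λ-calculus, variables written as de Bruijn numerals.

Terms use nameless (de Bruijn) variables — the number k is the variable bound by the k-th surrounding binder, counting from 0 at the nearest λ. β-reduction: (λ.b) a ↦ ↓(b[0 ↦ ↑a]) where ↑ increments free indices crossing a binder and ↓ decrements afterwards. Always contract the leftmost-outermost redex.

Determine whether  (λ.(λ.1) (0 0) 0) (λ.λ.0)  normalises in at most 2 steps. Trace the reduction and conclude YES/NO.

  start: (λ.(λ.1) (0 0) 0) (λ.λ.0)
  →1  (λ.λ.λ.0) ((λ.λ.0) (λ.λ.0)) (λ.λ.0)
  →2  (λ.λ.0) (λ.λ.0)

Answer: NO — after 2 steps the term is (λ.λ.0) (λ.λ.0), not yet normal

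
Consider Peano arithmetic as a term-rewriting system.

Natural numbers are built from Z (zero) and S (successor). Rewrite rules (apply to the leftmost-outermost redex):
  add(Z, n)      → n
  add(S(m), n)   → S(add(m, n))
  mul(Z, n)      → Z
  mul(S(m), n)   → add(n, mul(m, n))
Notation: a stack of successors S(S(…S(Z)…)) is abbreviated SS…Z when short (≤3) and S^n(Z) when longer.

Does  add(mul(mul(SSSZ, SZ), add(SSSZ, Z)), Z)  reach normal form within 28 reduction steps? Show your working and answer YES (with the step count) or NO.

  start: add(mul(mul(SSSZ, SZ), add(SSSZ, Z)), Z)
  step 1: add(mul(add(SZ, mul(SSZ, SZ)), add(SSSZ, Z)), Z)
  step 2: add(mul(S(add(Z, mul(SSZ, SZ))), add(SSSZ, Z)), Z)
  step 3: add(add(add(SSSZ, Z), mul(add(Z, mul(SSZ, SZ)), add(SSSZ, Z))), Z)
  step 4: add(add(S(add(SSZ, Z)), mul(add(Z, mul(SSZ, SZ)), add(SSSZ, Z))), Z)
  step 5: add(S(add(add(SSZ, Z), mul(add(Z, mul(SSZ, SZ)), add(SSSZ, Z)))), Z)
  step 6: S(add(add(add(SSZ, Z), mul(add(Z, mul(SSZ, SZ)), add(SSSZ, Z))), Z))
  step 7: S(add(add(S(add(SZ, Z)), mul(add(Z, mul(SSZ, SZ)), add(SSSZ, Z))), Z))
  step 8: S(add(S(add(add(SZ, Z), mul(add(Z, mul(SSZ, SZ)), add(SSSZ, Z)))), Z))
  step 9: S(S(add(add(add(SZ, Z), mul(add(Z, mul(SSZ, SZ)), add(SSSZ, Z))), Z)))
  step 10: S(S(add(add(S(add(Z, Z)), mul(add(Z, mul(SSZ, SZ)), add(SSSZ, Z))), Z)))
  step 11: S(S(add(S(add(add(Z, Z), mul(add(Z, mul(SSZ, SZ)), add(SSSZ, Z)))), Z)))
  step 12: S(S(S(add(add(add(Z, Z), mul(add(Z, mul(SSZ, SZ)), add(SSSZ, Z))), Z))))
  step 13: S(S(S(add(add(Z, mul(add(Z, mul(SSZ, SZ)), add(SSSZ, Z))), Z))))
  step 14: S(S(S(add(mul(add(Z, mul(SSZ, SZ)), add(SSSZ, Z)), Z))))
  step 15: S(S(S(add(mul(mul(SSZ, SZ), add(SSSZ, Z)), Z))))
  step 16: S(S(S(add(mul(add(SZ, mul(SZ, SZ)), add(SSSZ, Z)), Z))))
  step 17: S(S(S(add(mul(S(add(Z, mul(SZ, SZ))), add(SSSZ, Z)), Z))))
  step 18: S(S(S(add(add(add(SSSZ, Z), mul(add(Z, mul(SZ, SZ)), add(SSSZ, Z))), Z))))
  step 19: S(S(S(add(add(S(add(SSZ, Z)), mul(add(Z, mul(SZ, SZ)), add(SSSZ, Z))), Z))))
  step 20: S(S(S(add(S(add(add(SSZ, Z), mul(add(Z, mul(SZ, SZ)), add(SSSZ, Z)))), Z))))
  step 21: S(S(S(S(add(add(add(SSZ, Z), mul(add(Z, mul(SZ, SZ)), add(SSSZ, Z))), Z)))))
  step 22: S(S(S(S(add(add(S(add(SZ, Z)), mul(add(Z, mul(SZ, SZ)), add(SSSZ, Z))), Z)))))
  step 23: S(S(S(S(add(S(add(add(SZ, Z), mul(add(Z, mul(SZ, SZ)), add(SSSZ, Z)))), Z)))))
  step 24: S(S(S(S(S(add(add(add(SZ, Z), mul(add(Z, mul(SZ, SZ)), add(SSSZ, Z))), Z))))))
  step 25: S(S(S(S(S(add(add(S(add(Z, Z)), mul(add(Z, mul(SZ, SZ)), add(SSSZ, Z))), Z))))))
  step 26: S(S(S(S(S(add(S(add(add(Z, Z), mul(add(Z, mul(SZ, SZ)), add(SSSZ, Z)))), Z))))))
  step 27: S(S(S(S(S(S(add(add(add(Z, Z), mul(add(Z, mul(SZ, SZ)), add(SSSZ, Z))), Z)))))))
  step 28: S(S(S(S(S(S(add(add(Z, mul(add(Z, mul(SZ, SZ)), add(SSSZ, Z))), Z)))))))

Answer: NO — after 28 steps the term is S(S(S(S(S(S(add(add(Z, mul(add(Z, mul(SZ, SZ)), add(SSSZ, Z))), Z))))))), not yet normal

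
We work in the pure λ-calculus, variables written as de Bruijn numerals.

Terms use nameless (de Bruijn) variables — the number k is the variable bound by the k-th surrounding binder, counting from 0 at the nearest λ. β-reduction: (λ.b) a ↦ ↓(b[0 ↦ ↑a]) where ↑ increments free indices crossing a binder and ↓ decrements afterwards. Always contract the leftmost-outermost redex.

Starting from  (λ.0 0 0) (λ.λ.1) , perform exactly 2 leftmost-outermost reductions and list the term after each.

Answer: after 2 steps: (λ.λ.λ.1) (λ.λ.1)

Derivation:
  start: (λ.0 0 0) (λ.λ.1)
  step 1: (λ.λ.1) (λ.λ.1) (λ.λ.1)
  step 2: (λ.λ.λ.1) (λ.λ.1)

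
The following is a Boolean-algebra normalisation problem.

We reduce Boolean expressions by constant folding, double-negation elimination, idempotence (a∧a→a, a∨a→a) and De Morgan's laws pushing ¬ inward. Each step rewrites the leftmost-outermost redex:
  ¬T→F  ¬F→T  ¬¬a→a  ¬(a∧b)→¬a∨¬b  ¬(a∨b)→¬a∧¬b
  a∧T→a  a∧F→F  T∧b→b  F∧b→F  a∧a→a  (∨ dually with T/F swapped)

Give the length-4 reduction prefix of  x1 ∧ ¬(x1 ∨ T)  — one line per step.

  start: x1 ∧ ¬(x1 ∨ T)
  →1  x1 ∧ (¬x1 ∧ ¬T)
  →2  x1 ∧ (¬x1 ∧ F)
  →3  x1 ∧ F
  →4  F

Answer: after 4 steps: F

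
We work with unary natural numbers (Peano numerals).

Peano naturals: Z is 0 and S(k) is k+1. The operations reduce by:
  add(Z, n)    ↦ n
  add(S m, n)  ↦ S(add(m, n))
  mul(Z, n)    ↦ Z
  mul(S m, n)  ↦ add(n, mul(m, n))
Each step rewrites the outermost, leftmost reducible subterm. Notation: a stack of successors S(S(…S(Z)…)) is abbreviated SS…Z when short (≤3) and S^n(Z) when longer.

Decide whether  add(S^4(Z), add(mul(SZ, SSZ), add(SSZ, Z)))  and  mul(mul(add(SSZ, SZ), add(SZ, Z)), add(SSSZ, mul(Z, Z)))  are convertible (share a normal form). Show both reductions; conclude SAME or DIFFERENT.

Term A:
  start: add(S^4(Z), add(mul(SZ, SSZ), add(SSZ, Z)))
  [1] S(add(SSSZ, add(mul(SZ, SSZ), add(SSZ, Z))))
  [2] S(S(add(SSZ, add(mul(SZ, SSZ), add(SSZ, Z)))))
  [3] S(S(S(add(SZ, add(mul(SZ, SSZ), add(SSZ, Z))))))
  [4] S(S(S(S(add(Z, add(mul(SZ, SSZ), add(SSZ, Z)))))))
  [5] S(S(S(S(add(mul(SZ, SSZ), add(SSZ, Z))))))
  [6] S(S(S(S(add(add(SSZ, mul(Z, SSZ)), add(SSZ, Z))))))
  [7] S(S(S(S(add(S(add(SZ, mul(Z, SSZ))), add(SSZ, Z))))))
  [8] S(S(S(S(S(add(add(SZ, mul(Z, SSZ)), add(SSZ, Z)))))))
  [9] S(S(S(S(S(add(S(add(Z, mul(Z, SSZ))), add(SSZ, Z)))))))
  [10] S(S(S(S(S(S(add(add(Z, mul(Z, SSZ)), add(SSZ, Z))))))))
  [11] S(S(S(S(S(S(add(mul(Z, SSZ), add(SSZ, Z))))))))
  [12] S(S(S(S(S(S(add(Z, add(SSZ, Z))))))))
  [13] S(S(S(S(S(S(add(SSZ, Z)))))))
  [14] S(S(S(S(S(S(S(add(SZ, Z))))))))
  [15] S(S(S(S(S(S(S(S(add(Z, Z)))))))))
  [16] S^8(Z)

Term B:
  start: mul(mul(add(SSZ, SZ), add(SZ, Z)), add(SSSZ, mul(Z, Z)))
  [1] mul(mul(S(add(SZ, SZ)), add(SZ, Z)), add(SSSZ, mul(Z, Z)))
  [2] mul(add(add(SZ, Z), mul(add(SZ, SZ), add(SZ, Z))), add(SSSZ, mul(Z, Z)))
  [3] mul(add(S(add(Z, Z)), mul(add(SZ, SZ), add(SZ, Z))), add(SSSZ, mul(Z, Z)))
  [4] mul(S(add(add(Z, Z), mul(add(SZ, SZ), add(SZ, Z)))), add(SSSZ, mul(Z, Z)))
  [5] add(add(SSSZ, mul(Z, Z)), mul(add(add(Z, Z), mul(add(SZ, SZ), add(SZ, Z))), add(SSSZ, mul(Z, Z))))
  [6] add(S(add(SSZ, mul(Z, Z))), mul(add(add(Z, Z), mul(add(SZ, SZ), add(SZ, Z))), add(SSSZ, mul(Z, Z))))
  [7] S(add(add(SSZ, mul(Z, Z)), mul(add(add(Z, Z), mul(add(SZ, SZ), add(SZ, Z))), add(SSSZ, mul(Z, Z)))))
  [8] S(add(S(add(SZ, mul(Z, Z))), mul(add(add(Z, Z), mul(add(SZ, SZ), add(SZ, Z))), add(SSSZ, mul(Z, Z)))))
  [9] S(S(add(add(SZ, mul(Z, Z)), mul(add(add(Z, Z), mul(add(SZ, SZ), add(SZ, Z))), add(SSSZ, mul(Z, Z))))))
  [10] S(S(add(S(add(Z, mul(Z, Z))), mul(add(add(Z, Z), mul(add(SZ, SZ), add(SZ, Z))), add(SSSZ, mul(Z, Z))))))
  [11] S(S(S(add(add(Z, mul(Z, Z)), mul(add(add(Z, Z), mul(add(SZ, SZ), add(SZ, Z))), add(SSSZ, mul(Z, Z)))))))
  [12] S(S(S(add(mul(Z, Z), mul(add(add(Z, Z), mul(add(SZ, SZ), add(SZ, Z))), add(SSSZ, mul(Z, Z)))))))
  [13] S(S(S(add(Z, mul(add(add(Z, Z), mul(add(SZ, SZ), add(SZ, Z))), add(SSSZ, mul(Z, Z)))))))
  [14] S(S(S(mul(add(add(Z, Z), mul(add(SZ, SZ), add(SZ, Z))), add(SSSZ, mul(Z, Z))))))
  [15] S(S(S(mul(add(Z, mul(add(SZ, SZ), add(SZ, Z))), add(SSSZ, mul(Z, Z))))))
  [16] S(S(S(mul(mul(add(SZ, SZ), add(SZ, Z)), add(SSSZ, mul(Z, Z))))))
  [17] S(S(S(mul(mul(S(add(Z, SZ)), add(SZ, Z)), add(SSSZ, mul(Z, Z))))))
  [18] S(S(S(mul(add(add(SZ, Z), mul(add(Z, SZ), add(SZ, Z))), add(SSSZ, mul(Z, Z))))))
  [19] S(S(S(mul(add(S(add(Z, Z)), mul(add(Z, SZ), add(SZ, Z))), add(SSSZ, mul(Z, Z))))))
  [20] S(S(S(mul(S(add(add(Z, Z), mul(add(Z, SZ), add(SZ, Z)))), add(SSSZ, mul(Z, Z))))))
  [21] S(S(S(add(add(SSSZ, mul(Z, Z)), mul(add(add(Z, Z), mul(add(Z, SZ), add(SZ, Z))), add(SSSZ, mul(Z, Z)))))))
  [22] S(S(S(add(S(add(SSZ, mul(Z, Z))), mul(add(add(Z, Z), mul(add(Z, SZ), add(SZ, Z))), add(SSSZ, mul(Z, Z)))))))
  [23] S(S(S(S(add(add(SSZ, mul(Z, Z)), mul(add(add(Z, Z), mul(add(Z, SZ), add(SZ, Z))), add(SSSZ, mul(Z, Z))))))))
  [24] S(S(S(S(add(S(add(SZ, mul(Z, Z))), mul(add(add(Z, Z), mul(add(Z, SZ), add(SZ, Z))), add(SSSZ, mul(Z, Z))))))))
  [25] S(S(S(S(S(add(add(SZ, mul(Z, Z)), mul(add(add(Z, Z), mul(add(Z, SZ), add(SZ, Z))), add(SSSZ, mul(Z, Z)))))))))
  [26] S(S(S(S(S(add(S(add(Z, mul(Z, Z))), mul(add(add(Z, Z), mul(add(Z, SZ), add(SZ, Z))), add(SSSZ, mul(Z, Z)))))))))
  [27] S(S(S(S(S(S(add(add(Z, mul(Z, Z)), mul(add(add(Z, Z), mul(add(Z, SZ), add(SZ, Z))), add(SSSZ, mul(Z, Z))))))))))
  [28] S(S(S(S(S(S(add(mul(Z, Z), mul(add(add(Z, Z), mul(add(Z, SZ), add(SZ, Z))), add(SSSZ, mul(Z, Z))))))))))
  [29] S(S(S(S(S(S(add(Z, mul(add(add(Z, Z), mul(add(Z, SZ), add(SZ, Z))), add(SSSZ, mul(Z, Z))))))))))
  [30] S(S(S(S(S(S(mul(add(add(Z, Z), mul(add(Z, SZ), add(SZ, Z))), add(SSSZ, mul(Z, Z)))))))))
  [31] S(S(S(S(S(S(mul(add(Z, mul(add(Z, SZ), add(SZ, Z))), add(SSSZ, mul(Z, Z)))))))))
  [32] S(S(S(S(S(S(mul(mul(add(Z, SZ), add(SZ, Z)), add(SSSZ, mul(Z, Z)))))))))
  [33] S(S(S(S(S(S(mul(mul(SZ, add(SZ, Z)), add(SSSZ, mul(Z, Z)))))))))
  [34] S(S(S(S(S(S(mul(add(add(SZ, Z), mul(Z, add(SZ, Z))), add(SSSZ, mul(Z, Z)))))))))
  [35] S(S(S(S(S(S(mul(add(S(add(Z, Z)), mul(Z, add(SZ, Z))), add(SSSZ, mul(Z, Z)))))))))
  [36] S(S(S(S(S(S(mul(S(add(add(Z, Z), mul(Z, add(SZ, Z)))), add(SSSZ, mul(Z, Z)))))))))
  [37] S(S(S(S(S(S(add(add(SSSZ, mul(Z, Z)), mul(add(add(Z, Z), mul(Z, add(SZ, Z))), add(SSSZ, mul(Z, Z))))))))))
  [38] S(S(S(S(S(S(add(S(add(SSZ, mul(Z, Z))), mul(add(add(Z, Z), mul(Z, add(SZ, Z))), add(SSSZ, mul(Z, Z))))))))))
  [39] S(S(S(S(S(S(S(add(add(SSZ, mul(Z, Z)), mul(add(add(Z, Z), mul(Z, add(SZ, Z))), add(SSSZ, mul(Z, Z)))))))))))
  [40] S(S(S(S(S(S(S(add(S(add(SZ, mul(Z, Z))), mul(add(add(Z, Z), mul(Z, add(SZ, Z))), add(SSSZ, mul(Z, Z)))))))))))
  [41] S(S(S(S(S(S(S(S(add(add(SZ, mul(Z, Z)), mul(add(add(Z, Z), mul(Z, add(SZ, Z))), add(SSSZ, mul(Z, Z))))))))))))
  [42] S(S(S(S(S(S(S(S(add(S(add(Z, mul(Z, Z))), mul(add(add(Z, Z), mul(Z, add(SZ, Z))), add(SSSZ, mul(Z, Z))))))))))))
  [43] S(S(S(S(S(S(S(S(S(add(add(Z, mul(Z, Z)), mul(add(add(Z, Z), mul(Z, add(SZ, Z))), add(SSSZ, mul(Z, Z)))))))))))))
  [44] S(S(S(S(S(S(S(S(S(add(mul(Z, Z), mul(add(add(Z, Z), mul(Z, add(SZ, Z))), add(SSSZ, mul(Z, Z)))))))))))))
  [45] S(S(S(S(S(S(S(S(S(add(Z, mul(add(add(Z, Z), mul(Z, add(SZ, Z))), add(SSSZ, mul(Z, Z)))))))))))))
  [46] S(S(S(S(S(S(S(S(S(mul(add(add(Z, Z), mul(Z, add(SZ, Z))), add(SSSZ, mul(Z, Z))))))))))))
  [47] S(S(S(S(S(S(S(S(S(mul(add(Z, mul(Z, add(SZ, Z))), add(SSSZ, mul(Z, Z))))))))))))
  [48] S(S(S(S(S(S(S(S(S(mul(mul(Z, add(SZ, Z)), add(SSSZ, mul(Z, Z))))))))))))
  [49] S(S(S(S(S(S(S(S(S(mul(Z, add(SSSZ, mul(Z, Z))))))))))))
  [50] S^9(Z)

Answer: DIFFERENT — A ⇓ S^8(Z), B ⇓ S^9(Z)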